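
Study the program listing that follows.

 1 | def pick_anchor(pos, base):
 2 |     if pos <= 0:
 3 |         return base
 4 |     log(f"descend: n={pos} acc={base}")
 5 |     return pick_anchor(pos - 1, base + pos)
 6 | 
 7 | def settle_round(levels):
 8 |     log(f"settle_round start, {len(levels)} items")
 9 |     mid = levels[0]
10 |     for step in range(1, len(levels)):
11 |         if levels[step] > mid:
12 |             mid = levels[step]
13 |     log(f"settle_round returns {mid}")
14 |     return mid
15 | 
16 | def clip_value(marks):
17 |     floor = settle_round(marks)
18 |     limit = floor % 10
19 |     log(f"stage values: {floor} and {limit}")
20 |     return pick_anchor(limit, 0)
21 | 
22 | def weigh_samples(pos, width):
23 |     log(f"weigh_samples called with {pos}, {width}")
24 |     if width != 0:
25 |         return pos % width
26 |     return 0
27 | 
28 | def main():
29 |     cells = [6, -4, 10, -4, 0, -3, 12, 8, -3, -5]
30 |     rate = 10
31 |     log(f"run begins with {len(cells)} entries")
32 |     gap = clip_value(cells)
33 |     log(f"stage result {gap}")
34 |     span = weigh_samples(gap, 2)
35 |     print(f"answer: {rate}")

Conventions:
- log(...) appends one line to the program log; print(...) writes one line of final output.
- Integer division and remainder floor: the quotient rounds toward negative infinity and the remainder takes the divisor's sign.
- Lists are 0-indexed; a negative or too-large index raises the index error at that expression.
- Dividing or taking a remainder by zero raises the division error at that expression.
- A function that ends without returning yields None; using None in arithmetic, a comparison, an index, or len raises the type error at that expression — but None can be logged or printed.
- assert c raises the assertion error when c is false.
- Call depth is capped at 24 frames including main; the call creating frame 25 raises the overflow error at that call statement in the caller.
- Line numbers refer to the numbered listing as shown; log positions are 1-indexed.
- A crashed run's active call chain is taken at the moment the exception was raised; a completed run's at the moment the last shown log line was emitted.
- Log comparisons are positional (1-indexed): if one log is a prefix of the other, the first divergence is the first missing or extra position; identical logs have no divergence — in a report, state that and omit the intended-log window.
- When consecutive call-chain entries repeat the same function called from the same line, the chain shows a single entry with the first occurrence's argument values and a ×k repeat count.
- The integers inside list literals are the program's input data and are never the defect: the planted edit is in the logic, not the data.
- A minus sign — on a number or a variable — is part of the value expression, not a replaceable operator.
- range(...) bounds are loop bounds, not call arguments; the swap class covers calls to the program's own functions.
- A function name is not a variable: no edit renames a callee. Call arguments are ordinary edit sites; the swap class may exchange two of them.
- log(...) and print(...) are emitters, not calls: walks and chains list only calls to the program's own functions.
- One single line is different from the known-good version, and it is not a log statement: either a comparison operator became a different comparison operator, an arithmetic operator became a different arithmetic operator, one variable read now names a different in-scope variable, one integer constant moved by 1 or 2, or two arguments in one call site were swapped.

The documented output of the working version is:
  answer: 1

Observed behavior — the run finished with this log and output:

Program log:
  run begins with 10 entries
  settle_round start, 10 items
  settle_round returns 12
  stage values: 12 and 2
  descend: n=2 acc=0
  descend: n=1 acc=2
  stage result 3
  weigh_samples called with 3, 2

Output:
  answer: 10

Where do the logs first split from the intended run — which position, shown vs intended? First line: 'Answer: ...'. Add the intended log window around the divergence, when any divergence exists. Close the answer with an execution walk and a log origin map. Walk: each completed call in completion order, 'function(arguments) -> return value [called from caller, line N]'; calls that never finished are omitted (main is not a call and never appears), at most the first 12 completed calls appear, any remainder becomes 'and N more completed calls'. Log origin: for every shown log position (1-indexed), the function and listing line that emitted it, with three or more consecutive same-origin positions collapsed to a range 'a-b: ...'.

Answer: none (the log streams are identical).
Execution walk:
  settle_round([6, -4, 10, -4, 0, -3, 12, 8, -3, -5]) -> 12  [called from clip_value, line 17]
  pick_anchor(0, 3) -> 3  [called from pick_anchor, line 5]
  pick_anchor(1, 2) -> 3  [called from pick_anchor, line 5]
  pick_anchor(2, 0) -> 3  [called from clip_value, line 20]
  clip_value([6, -4, 10, -4, 0, -3, 12, 8, -3, -5]) -> 3  [called from main, line 32]
  weigh_samples(3, 2) -> 1  [called from main, line 34]
Log line origins:
  1: from main, line 31
  2: from settle_round, line 8
  3: from settle_round, line 13
  4: from clip_value, line 19
  5: from pick_anchor, line 4
  6: from pick_anchor, line 4
  7: from main, line 33
  8: from weigh_samples, line 23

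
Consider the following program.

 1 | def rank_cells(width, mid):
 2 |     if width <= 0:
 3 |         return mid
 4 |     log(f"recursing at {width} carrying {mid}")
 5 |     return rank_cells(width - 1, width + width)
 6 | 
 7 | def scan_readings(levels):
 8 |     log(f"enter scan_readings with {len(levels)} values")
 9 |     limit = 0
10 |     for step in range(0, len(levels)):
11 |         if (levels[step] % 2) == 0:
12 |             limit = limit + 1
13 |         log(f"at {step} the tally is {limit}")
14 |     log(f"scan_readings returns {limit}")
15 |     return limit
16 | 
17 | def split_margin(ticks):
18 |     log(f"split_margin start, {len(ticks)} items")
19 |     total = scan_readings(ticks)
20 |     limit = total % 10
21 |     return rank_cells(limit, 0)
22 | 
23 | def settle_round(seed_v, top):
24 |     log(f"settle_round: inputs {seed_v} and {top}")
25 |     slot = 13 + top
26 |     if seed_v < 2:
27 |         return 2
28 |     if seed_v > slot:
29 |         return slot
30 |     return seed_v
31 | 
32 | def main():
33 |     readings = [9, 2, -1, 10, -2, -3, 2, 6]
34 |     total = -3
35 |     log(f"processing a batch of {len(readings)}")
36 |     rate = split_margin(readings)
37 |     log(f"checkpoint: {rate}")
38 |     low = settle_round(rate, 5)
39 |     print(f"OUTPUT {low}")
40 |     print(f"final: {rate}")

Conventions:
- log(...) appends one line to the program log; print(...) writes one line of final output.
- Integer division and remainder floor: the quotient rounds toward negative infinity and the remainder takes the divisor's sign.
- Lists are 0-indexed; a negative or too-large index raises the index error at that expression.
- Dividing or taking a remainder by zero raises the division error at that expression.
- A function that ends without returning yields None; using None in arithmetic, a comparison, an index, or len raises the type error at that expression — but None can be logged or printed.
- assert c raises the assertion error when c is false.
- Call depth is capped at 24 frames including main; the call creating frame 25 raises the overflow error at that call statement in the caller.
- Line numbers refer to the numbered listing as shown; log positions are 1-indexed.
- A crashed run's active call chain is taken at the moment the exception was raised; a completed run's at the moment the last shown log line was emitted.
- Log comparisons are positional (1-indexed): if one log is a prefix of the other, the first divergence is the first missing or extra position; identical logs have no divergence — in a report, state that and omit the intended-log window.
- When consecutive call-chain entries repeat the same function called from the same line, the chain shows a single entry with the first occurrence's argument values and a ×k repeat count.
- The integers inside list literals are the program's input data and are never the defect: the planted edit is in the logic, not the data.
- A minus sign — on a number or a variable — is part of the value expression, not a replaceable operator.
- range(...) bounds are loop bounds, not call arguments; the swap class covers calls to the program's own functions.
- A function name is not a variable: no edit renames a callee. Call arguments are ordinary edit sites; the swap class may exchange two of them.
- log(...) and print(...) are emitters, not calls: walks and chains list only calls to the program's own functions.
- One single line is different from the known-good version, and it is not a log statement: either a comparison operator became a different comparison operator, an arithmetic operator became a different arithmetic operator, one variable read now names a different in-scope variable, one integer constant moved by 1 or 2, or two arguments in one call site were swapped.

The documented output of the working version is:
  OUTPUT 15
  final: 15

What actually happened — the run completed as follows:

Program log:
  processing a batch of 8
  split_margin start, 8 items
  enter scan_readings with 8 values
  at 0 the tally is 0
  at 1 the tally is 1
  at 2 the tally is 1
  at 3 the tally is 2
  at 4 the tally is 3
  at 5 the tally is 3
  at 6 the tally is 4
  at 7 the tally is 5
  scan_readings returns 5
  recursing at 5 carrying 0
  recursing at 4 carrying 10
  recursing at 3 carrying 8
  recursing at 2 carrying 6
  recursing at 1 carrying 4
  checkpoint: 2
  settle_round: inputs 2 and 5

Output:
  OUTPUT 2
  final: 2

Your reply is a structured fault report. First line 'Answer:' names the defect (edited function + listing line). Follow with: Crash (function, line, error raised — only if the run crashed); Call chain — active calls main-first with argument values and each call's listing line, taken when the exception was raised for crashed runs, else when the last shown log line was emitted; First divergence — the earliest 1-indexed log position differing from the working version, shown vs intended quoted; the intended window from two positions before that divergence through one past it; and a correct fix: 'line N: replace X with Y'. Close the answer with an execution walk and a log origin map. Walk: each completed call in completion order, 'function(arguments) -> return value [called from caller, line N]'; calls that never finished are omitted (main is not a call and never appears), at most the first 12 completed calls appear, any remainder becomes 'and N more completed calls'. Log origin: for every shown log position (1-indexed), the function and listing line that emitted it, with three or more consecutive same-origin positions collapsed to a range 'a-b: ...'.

Answer: the defect is in rank_cells at line 5.
The tell: Log line 14 is where behavior first shows: 'recursing at 4 carrying 10' appears instead of 'recursing at 4 carrying 5'.
Call chain: main -> settle_round(2, 5) (called at line 38).
First divergence: position 14 — the shown line 'recursing at 4 carrying 10' should read 'recursing at 4 carrying 5'.
Intended log window:
  12: scan_readings returns 5
  13: recursing at 5 carrying 0
  14: recursing at 4 carrying 5
  15: recursing at 3 carrying 9
Execution walk:
  scan_readings([9, 2, -1, 10, -2, -3, 2, 6]) -> 5  [called from split_margin, line 19]
  rank_cells(0, 2) -> 2  [called from rank_cells, line 5]
  rank_cells(1, 4) -> 2  [called from rank_cells, line 5]
  rank_cells(2, 6) -> 2  [called from rank_cells, line 5]
  rank_cells(3, 8) -> 2  [called from rank_cells, line 5]
  rank_cells(4, 10) -> 2  [called from rank_cells, line 5]
  rank_cells(5, 0) -> 2  [called from split_margin, line 21]
  split_margin([9, 2, -1, 10, -2, -3, 2, 6]) -> 2  [called from main, line 36]
  settle_round(2, 5) -> 2  [called from main, line 38]
Log line origins:
  1: logged in main at line 35
  2: logged in split_margin at line 18
  3: logged in scan_readings at line 8
  4-11: logged in scan_readings at line 13
  12: logged in scan_readings at line 14
  13-17: logged in rank_cells at line 4
  18: logged in main at line 37
  19: logged in settle_round at line 24
A correct fix: line 5: replace `width + width` with `mid + width`.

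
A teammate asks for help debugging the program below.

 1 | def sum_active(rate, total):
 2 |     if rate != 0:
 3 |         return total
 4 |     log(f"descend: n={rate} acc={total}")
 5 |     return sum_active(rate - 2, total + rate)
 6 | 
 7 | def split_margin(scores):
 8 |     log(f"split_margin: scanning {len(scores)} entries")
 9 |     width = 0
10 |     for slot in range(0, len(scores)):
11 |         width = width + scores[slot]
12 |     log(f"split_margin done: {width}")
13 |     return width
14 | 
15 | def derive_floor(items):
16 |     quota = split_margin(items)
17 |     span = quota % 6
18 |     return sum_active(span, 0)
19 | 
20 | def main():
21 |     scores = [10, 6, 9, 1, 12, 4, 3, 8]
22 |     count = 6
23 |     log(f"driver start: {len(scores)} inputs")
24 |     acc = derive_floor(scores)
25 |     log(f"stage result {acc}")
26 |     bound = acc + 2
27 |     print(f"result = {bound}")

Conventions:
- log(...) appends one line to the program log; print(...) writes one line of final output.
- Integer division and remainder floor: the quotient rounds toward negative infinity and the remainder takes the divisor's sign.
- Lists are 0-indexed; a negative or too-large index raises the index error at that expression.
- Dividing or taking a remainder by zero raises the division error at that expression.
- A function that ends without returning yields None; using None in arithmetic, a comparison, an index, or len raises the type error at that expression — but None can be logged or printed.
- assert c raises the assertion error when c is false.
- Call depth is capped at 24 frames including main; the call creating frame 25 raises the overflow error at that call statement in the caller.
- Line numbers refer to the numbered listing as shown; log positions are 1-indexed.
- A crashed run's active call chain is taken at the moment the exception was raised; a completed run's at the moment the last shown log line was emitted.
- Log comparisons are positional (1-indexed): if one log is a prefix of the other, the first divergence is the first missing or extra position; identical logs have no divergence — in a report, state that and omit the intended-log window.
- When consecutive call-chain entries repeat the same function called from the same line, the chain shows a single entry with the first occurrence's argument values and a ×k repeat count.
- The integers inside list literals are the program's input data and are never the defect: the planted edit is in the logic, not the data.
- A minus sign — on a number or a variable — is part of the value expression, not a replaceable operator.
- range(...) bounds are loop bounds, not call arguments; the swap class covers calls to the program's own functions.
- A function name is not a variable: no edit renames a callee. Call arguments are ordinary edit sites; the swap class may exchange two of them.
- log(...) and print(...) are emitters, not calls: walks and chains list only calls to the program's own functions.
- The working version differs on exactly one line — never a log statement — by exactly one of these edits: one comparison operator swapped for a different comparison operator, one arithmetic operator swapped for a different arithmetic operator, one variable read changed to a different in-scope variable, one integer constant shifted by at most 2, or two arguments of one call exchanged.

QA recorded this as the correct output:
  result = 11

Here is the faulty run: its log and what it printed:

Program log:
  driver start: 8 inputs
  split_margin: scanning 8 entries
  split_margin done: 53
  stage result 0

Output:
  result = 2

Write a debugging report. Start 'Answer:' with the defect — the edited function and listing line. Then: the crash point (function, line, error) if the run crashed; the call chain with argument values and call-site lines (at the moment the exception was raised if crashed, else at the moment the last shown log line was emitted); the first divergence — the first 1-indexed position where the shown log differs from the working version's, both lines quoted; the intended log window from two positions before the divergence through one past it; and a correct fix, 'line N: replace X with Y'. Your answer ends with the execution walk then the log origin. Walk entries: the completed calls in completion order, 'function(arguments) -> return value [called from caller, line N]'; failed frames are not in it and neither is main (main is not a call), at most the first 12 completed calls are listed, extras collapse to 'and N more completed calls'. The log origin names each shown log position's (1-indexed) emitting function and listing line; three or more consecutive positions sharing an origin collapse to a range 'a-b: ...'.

Answer: the defect is in sum_active at line 2.
Key fact: Position 4 is the first bad log line: 'stage result 0' should read 'descend: n=5 acc=0'.
Call chain: main.
First divergence: at position 4 the run shows 'stage result 0' where the working version logs 'descend: n=5 acc=0'.
Intended log window:
  2: split_margin: scanning 8 entries
  3: split_margin done: 53
  4: descend: n=5 acc=0
  5: descend: n=3 acc=5
Execution walk:
  split_margin([10, 6, 9, 1, 12, 4, 3, 8]) -> 53  [called from derive_floor, line 16]
  sum_active(5, 0) -> 0  [called from derive_floor, line 18]
  derive_floor([10, 6, 9, 1, 12, 4, 3, 8]) -> 0  [called from main, line 24]
Origin of each log line:
  1: logged in main at line 23
  2: logged in split_margin at line 8
  3: logged in split_margin at line 12
  4: logged in main at line 25
A correct fix: line 2: replace `!=` with `<=`.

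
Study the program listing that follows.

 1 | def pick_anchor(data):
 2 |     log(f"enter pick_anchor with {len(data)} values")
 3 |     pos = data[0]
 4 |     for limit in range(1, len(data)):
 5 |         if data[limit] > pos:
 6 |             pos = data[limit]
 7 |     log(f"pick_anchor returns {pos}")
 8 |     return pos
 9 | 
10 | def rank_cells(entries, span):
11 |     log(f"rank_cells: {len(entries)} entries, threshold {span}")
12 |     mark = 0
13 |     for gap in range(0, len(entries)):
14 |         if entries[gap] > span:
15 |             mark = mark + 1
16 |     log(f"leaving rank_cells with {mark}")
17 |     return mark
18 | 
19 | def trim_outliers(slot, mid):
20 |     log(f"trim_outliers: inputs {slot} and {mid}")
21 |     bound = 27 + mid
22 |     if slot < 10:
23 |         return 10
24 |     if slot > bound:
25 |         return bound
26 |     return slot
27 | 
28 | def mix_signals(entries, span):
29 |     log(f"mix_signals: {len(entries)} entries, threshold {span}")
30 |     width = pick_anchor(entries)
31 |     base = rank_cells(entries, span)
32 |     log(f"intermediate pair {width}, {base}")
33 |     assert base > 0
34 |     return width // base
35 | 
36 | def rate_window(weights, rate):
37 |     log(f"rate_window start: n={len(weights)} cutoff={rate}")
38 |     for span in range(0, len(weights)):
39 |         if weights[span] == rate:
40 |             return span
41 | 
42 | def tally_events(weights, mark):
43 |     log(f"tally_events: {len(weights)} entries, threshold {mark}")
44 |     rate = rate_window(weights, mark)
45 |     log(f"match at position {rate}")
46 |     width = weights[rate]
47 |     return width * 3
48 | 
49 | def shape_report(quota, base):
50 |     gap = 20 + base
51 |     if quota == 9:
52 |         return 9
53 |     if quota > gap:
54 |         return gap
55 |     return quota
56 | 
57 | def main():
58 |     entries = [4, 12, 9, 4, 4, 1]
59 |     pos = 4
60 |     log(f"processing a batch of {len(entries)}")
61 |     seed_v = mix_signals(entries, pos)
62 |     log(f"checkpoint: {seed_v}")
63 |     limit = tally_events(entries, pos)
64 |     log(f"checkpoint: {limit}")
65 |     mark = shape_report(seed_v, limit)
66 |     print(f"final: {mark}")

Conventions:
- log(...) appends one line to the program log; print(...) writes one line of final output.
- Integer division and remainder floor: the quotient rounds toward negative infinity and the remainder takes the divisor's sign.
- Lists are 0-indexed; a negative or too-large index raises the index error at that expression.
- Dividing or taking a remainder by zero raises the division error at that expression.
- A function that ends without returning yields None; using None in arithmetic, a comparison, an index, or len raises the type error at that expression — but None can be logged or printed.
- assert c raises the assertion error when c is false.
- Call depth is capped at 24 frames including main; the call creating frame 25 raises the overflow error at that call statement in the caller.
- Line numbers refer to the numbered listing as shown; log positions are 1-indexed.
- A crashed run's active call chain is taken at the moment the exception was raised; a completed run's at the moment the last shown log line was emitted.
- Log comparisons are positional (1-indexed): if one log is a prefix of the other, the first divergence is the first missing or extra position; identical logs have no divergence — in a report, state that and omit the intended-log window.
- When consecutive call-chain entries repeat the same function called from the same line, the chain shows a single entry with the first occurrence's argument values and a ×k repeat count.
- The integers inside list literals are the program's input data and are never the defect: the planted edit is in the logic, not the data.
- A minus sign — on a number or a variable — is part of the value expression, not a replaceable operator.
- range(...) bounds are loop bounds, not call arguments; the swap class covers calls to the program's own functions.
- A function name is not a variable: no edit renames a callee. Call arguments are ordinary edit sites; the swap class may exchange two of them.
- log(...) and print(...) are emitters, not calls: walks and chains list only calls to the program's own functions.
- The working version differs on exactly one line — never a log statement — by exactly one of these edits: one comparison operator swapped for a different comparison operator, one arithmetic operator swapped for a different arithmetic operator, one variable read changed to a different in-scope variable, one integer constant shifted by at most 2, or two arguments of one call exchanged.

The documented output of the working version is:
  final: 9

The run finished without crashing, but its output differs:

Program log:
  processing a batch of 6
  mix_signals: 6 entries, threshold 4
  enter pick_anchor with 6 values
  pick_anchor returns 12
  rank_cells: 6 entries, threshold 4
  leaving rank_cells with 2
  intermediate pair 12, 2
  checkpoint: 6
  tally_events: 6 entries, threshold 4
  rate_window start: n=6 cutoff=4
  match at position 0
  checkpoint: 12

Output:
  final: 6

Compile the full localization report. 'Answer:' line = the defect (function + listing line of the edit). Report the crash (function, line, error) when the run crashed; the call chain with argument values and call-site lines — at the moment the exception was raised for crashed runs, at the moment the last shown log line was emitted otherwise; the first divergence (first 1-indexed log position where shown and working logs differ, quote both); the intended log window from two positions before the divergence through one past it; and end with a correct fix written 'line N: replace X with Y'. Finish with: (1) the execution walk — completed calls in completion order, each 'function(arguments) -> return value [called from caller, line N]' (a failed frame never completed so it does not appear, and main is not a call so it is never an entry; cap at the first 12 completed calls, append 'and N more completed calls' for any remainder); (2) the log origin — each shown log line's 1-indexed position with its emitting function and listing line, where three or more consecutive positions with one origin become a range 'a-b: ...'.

Answer: the defect is in shape_report at line 51.
The tell: Log streams are identical — the defect surfaces only in the printed output.
Call chain: main.
First divergence: none; the two logs match at every position.
Execution walk:
  pick_anchor([4, 12, 9, 4, 4, 1]) -> 12  [called from mix_signals, line 30]
  rank_cells([4, 12, 9, 4, 4, 1], 4) -> 2  [called from mix_signals, line 31]
  mix_signals([4, 12, 9, 4, 4, 1], 4) -> 6  [called from main, line 61]
  rate_window([4, 12, 9, 4, 4, 1], 4) -> 0  [called from tally_events, line 44]
  tally_events([4, 12, 9, 4, 4, 1], 4) -> 12  [called from main, line 63]
  shape_report(6, 12) -> 6  [called from main, line 65]
Log origins:
  1 — main, line 60
  2 — mix_signals, line 29
  3 — pick_anchor, line 2
  4 — pick_anchor, line 7
  5 — rank_cells, line 11
  6 — rank_cells, line 16
  7 — mix_signals, line 32
  8 — main, line 62
  9 — tally_events, line 43
  10 — rate_window, line 37
  11 — tally_events, line 45
  12 — main, line 64
A correct fix: line 51: replace `==` with `<`.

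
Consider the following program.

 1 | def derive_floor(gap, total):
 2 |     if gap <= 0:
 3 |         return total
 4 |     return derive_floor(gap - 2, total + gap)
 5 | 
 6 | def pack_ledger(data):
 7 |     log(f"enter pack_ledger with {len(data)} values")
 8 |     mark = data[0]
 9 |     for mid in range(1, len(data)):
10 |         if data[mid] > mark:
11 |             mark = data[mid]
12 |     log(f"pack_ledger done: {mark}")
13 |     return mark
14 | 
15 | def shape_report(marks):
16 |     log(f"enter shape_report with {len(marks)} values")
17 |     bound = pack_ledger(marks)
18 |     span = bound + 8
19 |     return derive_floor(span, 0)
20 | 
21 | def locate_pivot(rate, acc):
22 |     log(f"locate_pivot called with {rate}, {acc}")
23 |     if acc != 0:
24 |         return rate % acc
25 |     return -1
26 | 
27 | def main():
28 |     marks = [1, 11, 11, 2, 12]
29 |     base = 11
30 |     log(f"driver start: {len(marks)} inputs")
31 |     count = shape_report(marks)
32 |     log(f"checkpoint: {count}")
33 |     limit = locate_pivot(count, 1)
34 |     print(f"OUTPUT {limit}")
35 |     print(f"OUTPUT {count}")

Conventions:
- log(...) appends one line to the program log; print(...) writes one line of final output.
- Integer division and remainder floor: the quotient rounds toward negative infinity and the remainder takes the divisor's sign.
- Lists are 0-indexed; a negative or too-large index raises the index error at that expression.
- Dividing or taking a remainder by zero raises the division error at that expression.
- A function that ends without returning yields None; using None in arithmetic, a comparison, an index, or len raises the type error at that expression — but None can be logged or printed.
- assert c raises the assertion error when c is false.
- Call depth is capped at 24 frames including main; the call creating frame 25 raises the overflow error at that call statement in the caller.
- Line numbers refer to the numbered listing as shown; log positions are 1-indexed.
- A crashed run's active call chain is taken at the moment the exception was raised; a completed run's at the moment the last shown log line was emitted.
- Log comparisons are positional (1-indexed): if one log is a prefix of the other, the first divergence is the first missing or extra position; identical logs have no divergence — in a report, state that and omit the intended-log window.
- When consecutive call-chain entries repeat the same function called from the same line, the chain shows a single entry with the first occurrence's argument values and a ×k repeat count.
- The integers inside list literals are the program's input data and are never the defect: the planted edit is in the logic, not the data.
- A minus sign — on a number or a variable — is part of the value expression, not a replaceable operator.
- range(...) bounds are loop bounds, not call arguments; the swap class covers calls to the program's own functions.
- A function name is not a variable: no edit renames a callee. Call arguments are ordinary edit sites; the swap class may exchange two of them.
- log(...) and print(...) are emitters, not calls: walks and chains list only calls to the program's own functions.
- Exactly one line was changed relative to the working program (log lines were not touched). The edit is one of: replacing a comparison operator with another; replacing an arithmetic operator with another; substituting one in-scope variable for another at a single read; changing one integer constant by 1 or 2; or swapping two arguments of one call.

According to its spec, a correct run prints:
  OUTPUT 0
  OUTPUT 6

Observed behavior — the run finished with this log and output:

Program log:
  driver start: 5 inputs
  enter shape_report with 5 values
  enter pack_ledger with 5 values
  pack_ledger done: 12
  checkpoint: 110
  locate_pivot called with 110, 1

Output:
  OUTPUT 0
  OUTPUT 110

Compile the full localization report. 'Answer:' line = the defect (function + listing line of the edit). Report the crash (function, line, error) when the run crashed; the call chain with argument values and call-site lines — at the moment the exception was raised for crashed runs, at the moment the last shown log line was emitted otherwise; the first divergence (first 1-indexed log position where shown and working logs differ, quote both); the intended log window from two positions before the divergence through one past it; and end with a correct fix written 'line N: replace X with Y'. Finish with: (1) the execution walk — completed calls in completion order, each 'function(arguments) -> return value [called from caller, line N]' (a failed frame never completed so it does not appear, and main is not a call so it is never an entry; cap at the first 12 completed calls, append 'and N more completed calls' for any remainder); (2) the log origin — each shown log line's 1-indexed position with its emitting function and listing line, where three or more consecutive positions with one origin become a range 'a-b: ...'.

Answer: the defect is in shape_report at line 18.
Key observation: Position 5 is the first bad log line: 'checkpoint: 110' should read 'checkpoint: 6'.
Call chain: main -> locate_pivot(110, 1) (called at line 33).
First divergence: at position 5 the run shows 'checkpoint: 110' where the working version logs 'checkpoint: 6'.
Intended log window:
  3: enter pack_ledger with 5 values
  4: pack_ledger done: 12
  5: checkpoint: 6
  6: locate_pivot called with 6, 1
Execution walk:
  pack_ledger([1, 11, 11, 2, 12]) -> 12  [called from shape_report, line 17]
  derive_floor(0, 110) -> 110  [called from derive_floor, line 4]
  derive_floor(2, 108) -> 110  [called from derive_floor, line 4]
  derive_floor(4, 104) -> 110  [called from derive_floor, line 4]
  derive_floor(6, 98) -> 110  [called from derive_floor, line 4]
  derive_floor(8, 90) -> 110  [called from derive_floor, line 4]
  derive_floor(10, 80) -> 110  [called from derive_floor, line 4]
  derive_floor(12, 68) -> 110  [called from derive_floor, line 4]
  derive_floor(14, 54) -> 110  [called from derive_floor, line 4]
  derive_floor(16, 38) -> 110  [called from derive_floor, line 4]
  derive_floor(18, 20) -> 110  [called from derive_floor, line 4]
  derive_floor(20, 0) -> 110  [called from shape_report, line 19]
  ... and 2 more completed calls
Log origins:
  1: logged in main at line 30
  2: logged in shape_report at line 16
  3: logged in pack_ledger at line 7
  4: logged in pack_ledger at line 12
  5: logged in main at line 32
  6: logged in locate_pivot at line 22
A correct fix: line 18: replace `+` with `%`.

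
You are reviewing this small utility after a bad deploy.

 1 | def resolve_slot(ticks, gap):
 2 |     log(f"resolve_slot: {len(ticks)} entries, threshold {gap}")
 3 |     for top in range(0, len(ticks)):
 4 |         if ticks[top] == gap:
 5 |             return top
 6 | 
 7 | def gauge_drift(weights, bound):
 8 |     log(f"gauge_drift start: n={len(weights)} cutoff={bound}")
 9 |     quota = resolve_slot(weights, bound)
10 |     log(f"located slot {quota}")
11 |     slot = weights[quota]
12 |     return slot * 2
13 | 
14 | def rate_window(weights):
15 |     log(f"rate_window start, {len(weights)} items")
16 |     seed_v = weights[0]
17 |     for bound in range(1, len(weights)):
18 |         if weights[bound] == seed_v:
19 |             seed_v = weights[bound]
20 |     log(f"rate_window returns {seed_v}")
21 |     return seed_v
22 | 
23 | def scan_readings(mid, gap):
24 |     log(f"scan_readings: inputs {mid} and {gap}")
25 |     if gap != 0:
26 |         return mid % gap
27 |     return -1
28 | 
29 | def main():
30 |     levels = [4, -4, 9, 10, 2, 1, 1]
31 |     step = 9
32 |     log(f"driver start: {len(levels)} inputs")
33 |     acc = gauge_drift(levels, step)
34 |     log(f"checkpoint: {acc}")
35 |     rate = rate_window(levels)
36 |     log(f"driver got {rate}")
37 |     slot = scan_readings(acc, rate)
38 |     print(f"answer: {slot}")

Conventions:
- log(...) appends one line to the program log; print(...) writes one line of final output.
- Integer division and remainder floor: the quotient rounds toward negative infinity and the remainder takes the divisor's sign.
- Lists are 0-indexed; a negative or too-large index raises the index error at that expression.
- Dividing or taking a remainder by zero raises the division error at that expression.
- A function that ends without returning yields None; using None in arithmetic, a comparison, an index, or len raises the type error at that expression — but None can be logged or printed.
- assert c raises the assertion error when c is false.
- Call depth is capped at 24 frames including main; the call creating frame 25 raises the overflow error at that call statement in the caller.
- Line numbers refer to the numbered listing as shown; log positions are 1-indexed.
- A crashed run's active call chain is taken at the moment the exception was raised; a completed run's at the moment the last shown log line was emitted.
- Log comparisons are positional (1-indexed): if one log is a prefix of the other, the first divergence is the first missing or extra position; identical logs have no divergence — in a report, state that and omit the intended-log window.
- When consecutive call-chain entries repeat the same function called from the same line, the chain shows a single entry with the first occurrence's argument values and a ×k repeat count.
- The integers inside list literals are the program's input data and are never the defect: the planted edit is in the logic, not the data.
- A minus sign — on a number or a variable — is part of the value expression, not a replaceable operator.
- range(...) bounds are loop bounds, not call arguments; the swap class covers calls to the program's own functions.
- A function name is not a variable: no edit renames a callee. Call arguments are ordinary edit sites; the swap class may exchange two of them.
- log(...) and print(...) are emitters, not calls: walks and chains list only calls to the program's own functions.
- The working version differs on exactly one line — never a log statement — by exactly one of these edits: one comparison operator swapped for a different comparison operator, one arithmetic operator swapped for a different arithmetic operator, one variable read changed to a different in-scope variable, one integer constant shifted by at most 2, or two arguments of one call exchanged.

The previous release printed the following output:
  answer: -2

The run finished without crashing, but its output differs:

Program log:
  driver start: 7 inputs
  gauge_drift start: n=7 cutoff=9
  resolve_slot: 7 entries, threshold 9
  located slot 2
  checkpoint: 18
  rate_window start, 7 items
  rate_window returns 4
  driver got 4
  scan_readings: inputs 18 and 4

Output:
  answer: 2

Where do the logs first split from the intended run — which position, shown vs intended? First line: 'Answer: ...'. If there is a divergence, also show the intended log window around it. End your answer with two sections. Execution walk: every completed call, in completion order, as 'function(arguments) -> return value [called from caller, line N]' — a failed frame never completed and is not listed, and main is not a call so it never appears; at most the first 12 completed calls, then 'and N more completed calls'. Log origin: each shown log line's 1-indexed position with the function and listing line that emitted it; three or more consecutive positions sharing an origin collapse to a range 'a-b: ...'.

Answer: position 7 — the shown line 'rate_window returns 4' should read 'rate_window returns -4'.
Intended log window:
  5: checkpoint: 18
  6: rate_window start, 7 items
  7: rate_window returns -4
  8: driver got -4
Execution walk:
  resolve_slot([4, -4, 9, 10, 2, 1, 1], 9) -> 2  [called from gauge_drift, line 9]
  gauge_drift([4, -4, 9, 10, 2, 1, 1], 9) -> 18  [called from main, line 33]
  rate_window([4, -4, 9, 10, 2, 1, 1]) -> 4  [called from main, line 35]
  scan_readings(18, 4) -> 2  [called from main, line 37]
Log line origins:
  1: from main, line 32
  2: from gauge_drift, line 8
  3: from resolve_slot, line 2
  4: from gauge_drift, line 10
  5: from main, line 34
  6: from rate_window, line 15
  7: from rate_window, line 20
  8: from main, line 36
  9: from scan_readings, line 24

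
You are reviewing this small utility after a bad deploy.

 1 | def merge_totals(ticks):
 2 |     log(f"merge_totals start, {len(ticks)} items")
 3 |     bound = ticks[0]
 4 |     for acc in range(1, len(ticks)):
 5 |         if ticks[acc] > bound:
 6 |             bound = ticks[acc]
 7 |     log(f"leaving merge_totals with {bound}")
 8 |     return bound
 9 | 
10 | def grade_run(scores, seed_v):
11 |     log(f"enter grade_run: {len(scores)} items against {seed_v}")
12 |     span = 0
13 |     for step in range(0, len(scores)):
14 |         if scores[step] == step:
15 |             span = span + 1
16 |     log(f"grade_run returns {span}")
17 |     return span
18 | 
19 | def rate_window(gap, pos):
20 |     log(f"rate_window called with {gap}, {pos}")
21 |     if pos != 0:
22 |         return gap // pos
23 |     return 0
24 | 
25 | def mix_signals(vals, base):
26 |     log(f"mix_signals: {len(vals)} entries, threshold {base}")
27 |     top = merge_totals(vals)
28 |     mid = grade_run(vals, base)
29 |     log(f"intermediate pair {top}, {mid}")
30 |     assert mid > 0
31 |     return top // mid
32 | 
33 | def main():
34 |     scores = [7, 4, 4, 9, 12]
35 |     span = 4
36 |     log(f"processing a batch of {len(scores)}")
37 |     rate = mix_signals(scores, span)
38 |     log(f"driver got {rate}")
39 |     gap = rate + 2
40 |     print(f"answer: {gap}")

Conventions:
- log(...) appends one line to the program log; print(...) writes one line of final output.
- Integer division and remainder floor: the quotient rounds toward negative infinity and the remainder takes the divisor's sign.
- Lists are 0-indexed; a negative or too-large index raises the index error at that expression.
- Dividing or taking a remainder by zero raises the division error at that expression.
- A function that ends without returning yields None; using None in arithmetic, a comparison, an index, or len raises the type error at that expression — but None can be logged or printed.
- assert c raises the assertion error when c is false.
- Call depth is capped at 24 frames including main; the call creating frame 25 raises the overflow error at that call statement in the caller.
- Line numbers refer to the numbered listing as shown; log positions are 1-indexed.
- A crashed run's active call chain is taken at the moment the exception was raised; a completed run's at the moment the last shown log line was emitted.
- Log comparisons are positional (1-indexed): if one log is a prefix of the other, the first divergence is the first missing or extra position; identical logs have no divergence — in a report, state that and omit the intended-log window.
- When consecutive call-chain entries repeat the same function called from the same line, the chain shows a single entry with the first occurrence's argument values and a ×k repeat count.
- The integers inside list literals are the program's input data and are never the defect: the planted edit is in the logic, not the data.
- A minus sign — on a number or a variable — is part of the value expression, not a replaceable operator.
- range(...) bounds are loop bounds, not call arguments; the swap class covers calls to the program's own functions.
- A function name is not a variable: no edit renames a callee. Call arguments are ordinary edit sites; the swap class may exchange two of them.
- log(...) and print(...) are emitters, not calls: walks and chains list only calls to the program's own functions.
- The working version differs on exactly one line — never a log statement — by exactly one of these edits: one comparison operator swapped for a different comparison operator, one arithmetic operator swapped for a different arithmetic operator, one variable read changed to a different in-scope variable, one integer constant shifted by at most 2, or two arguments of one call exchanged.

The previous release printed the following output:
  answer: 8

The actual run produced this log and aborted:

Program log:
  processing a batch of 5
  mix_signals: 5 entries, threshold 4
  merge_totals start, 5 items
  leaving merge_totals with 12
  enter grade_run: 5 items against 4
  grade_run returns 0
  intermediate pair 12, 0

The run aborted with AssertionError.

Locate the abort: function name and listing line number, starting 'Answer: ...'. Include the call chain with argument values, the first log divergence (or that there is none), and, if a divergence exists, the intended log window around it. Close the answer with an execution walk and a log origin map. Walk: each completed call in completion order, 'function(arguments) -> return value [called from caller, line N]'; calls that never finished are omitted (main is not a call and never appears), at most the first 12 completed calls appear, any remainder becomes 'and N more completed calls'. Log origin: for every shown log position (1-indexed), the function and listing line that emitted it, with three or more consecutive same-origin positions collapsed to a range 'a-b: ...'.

Answer: the error was raised in mix_signals, line 30.
Key fact: At log position 6 the runs split — shown 'grade_run returns 0', but the working version logs 'grade_run returns 2'.
Call chain: main -> mix_signals([7, 4, 4, 9, 12], 4) (called at line 37).
First divergence: position 6 — shown 'grade_run returns 0', intended 'grade_run returns 2'.
Intended log window:
  4: leaving merge_totals with 12
  5: enter grade_run: 5 items against 4
  6: grade_run returns 2
  7: intermediate pair 12, 2
Execution walk:
  merge_totals([7, 4, 4, 9, 12]) -> 12  [called from mix_signals, line 27]
  grade_run([7, 4, 4, 9, 12], 4) -> 0  [called from mix_signals, line 28]
Log origin:
  1: from main, line 36
  2: from mix_signals, line 26
  3: from merge_totals, line 2
  4: from merge_totals, line 7
  5: from grade_run, line 11
  6: from grade_run, line 16
  7: from mix_signals, line 29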